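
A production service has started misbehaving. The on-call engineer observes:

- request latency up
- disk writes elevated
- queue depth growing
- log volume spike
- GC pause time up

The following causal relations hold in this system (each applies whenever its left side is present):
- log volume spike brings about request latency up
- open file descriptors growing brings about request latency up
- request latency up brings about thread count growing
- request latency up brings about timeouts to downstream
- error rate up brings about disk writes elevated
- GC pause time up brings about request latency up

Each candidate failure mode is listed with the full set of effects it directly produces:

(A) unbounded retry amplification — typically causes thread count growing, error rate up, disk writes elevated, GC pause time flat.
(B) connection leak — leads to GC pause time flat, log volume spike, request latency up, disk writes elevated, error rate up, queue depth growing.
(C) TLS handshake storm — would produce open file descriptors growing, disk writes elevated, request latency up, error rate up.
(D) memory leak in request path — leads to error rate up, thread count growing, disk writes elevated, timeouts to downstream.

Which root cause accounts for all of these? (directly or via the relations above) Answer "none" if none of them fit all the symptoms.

Per-candidate check:
(A) unbounded retry amplification — request latency up -; disk writes elevated +; queue depth growing -; log volume spike -; GC pause time up -
(B) connection leak — request latency up +; disk writes elevated +; queue depth growing +; log volume spike +; GC pause time up -
(C) TLS handshake storm — request latency up +; disk writes elevated +; queue depth growing -; log volume spike -; GC pause time up -
(D) memory leak in request path — does not account for request latency up, queue depth growing, log volume spike, GC pause time up
None of the listed candidates fits everything.

none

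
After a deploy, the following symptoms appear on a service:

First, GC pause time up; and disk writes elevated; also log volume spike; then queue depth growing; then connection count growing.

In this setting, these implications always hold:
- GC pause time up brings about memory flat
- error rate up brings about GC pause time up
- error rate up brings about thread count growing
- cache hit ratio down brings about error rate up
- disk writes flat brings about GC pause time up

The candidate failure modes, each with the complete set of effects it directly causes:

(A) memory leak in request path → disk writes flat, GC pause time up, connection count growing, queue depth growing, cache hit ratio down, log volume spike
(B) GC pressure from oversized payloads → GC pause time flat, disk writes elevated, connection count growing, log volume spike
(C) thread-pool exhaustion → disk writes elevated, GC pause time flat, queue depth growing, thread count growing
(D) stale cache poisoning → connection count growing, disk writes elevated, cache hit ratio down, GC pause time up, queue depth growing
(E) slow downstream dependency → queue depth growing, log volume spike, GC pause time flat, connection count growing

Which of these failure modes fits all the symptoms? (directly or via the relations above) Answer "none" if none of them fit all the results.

none

Per-candidate check:
(A) memory leak in request path — GC pause time up ✓; disk writes elevated ✗; log volume spike ✓; queue depth growing ✓; connection count growing ✓
(B) GC pressure from oversized payloads — GC pause time up ✗; disk writes elevated ✓; log volume spike ✓; queue depth growing ✗; connection count growing ✓
(C) thread-pool exhaustion — fails on GC pause time up, log volume spike, connection count growing (predicts GC pause time flat, not GC pause time up)
(D) stale cache poisoning — GC pause time up ✓; disk writes elevated ✓; log volume spike ✗; queue depth growing ✓; connection count growing ✓
(E) slow downstream dependency — fails on GC pause time up, disk writes elevated (predicts GC pause time flat, not GC pause time up)
Every candidate fails on at least one observation.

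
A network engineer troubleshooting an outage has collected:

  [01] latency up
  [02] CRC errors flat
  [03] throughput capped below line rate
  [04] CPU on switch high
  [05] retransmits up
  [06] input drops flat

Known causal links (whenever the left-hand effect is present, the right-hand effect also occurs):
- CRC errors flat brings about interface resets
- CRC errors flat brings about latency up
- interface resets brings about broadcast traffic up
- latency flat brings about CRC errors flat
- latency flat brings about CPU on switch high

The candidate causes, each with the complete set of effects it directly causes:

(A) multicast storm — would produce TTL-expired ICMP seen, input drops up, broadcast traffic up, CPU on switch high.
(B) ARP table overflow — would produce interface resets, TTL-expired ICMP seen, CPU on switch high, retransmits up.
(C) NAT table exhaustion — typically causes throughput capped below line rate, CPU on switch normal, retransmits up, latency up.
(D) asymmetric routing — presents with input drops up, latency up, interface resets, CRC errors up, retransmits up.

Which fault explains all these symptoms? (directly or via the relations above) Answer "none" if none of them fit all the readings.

Testing each hypothesis:
(A) multicast storm — fails on latency up, CRC errors flat, throughput capped below line rate, retransmits up, input drops flat (predicts input drops up, not input drops flat)
(B) ARP table overflow — latency up NO; CRC errors flat NO; throughput capped below line rate NO; CPU on switch high yes; retransmits up yes; input drops flat NO
(C) NAT table exhaustion — latency up yes; CRC errors flat NO; throughput capped below line rate yes; CPU on switch high NO; retransmits up yes; input drops flat NO
(D) asymmetric routing — latency up yes; CRC errors flat NO; throughput capped below line rate NO; CPU on switch high NO; retransmits up yes; input drops flat NO
None of the listed candidates fits everything.

none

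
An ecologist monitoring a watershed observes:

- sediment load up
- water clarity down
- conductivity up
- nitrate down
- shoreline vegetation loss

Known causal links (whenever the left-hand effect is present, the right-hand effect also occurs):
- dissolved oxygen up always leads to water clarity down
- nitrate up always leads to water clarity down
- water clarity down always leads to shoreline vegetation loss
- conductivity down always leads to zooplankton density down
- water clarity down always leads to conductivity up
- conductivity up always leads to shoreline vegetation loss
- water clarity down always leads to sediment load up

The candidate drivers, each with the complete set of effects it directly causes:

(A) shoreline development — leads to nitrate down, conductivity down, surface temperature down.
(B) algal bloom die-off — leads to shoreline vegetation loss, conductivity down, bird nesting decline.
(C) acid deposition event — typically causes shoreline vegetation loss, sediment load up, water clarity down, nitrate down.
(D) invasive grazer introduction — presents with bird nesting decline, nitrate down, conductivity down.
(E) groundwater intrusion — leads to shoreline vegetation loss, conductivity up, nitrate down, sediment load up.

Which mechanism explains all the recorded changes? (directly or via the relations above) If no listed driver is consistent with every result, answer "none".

C

Testing each hypothesis:
(A) shoreline development — sediment load up -; water clarity down -; conductivity up -; nitrate down +; shoreline vegetation loss -
(B) algal bloom die-off — sediment load up -; water clarity down -; conductivity up -; nitrate down -; shoreline vegetation loss +
(C) acid deposition event — sediment load up +; water clarity down +; conductivity up + (through water clarity down → conductivity up); nitrate down +; shoreline vegetation loss +
(D) invasive grazer introduction — fails on sediment load up, water clarity down, conductivity up, shoreline vegetation loss (predicts conductivity down, not conductivity up)
(E) groundwater intrusion — does not account for water clarity down
Only (C) is consistent with every observation.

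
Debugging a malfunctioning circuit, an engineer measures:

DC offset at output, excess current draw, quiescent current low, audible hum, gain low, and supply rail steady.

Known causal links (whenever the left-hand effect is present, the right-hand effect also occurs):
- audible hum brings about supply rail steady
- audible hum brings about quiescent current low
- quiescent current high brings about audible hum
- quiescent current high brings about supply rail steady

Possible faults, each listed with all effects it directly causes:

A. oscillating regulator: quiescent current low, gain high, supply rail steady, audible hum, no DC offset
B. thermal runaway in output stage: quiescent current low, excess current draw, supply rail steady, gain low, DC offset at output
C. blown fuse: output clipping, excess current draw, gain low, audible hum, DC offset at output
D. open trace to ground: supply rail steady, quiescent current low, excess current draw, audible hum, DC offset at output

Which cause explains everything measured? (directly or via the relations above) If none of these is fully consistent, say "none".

For each candidate, compare predicted effects to what was observed:
(A) oscillating regulator — fails on DC offset at output, excess current draw, gain low (predicts no DC offset, not DC offset at output; predicts gain high, not gain low)
(B) thermal runaway in output stage — DC offset at output +; excess current draw +; quiescent current low +; audible hum -; gain low +; supply rail steady +
(C) blown fuse — accounts for every observation (quiescent current low by audible hum → quiescent current low)
(D) open trace to ground — does not account for gain low
Only (C) is consistent with every observation.

C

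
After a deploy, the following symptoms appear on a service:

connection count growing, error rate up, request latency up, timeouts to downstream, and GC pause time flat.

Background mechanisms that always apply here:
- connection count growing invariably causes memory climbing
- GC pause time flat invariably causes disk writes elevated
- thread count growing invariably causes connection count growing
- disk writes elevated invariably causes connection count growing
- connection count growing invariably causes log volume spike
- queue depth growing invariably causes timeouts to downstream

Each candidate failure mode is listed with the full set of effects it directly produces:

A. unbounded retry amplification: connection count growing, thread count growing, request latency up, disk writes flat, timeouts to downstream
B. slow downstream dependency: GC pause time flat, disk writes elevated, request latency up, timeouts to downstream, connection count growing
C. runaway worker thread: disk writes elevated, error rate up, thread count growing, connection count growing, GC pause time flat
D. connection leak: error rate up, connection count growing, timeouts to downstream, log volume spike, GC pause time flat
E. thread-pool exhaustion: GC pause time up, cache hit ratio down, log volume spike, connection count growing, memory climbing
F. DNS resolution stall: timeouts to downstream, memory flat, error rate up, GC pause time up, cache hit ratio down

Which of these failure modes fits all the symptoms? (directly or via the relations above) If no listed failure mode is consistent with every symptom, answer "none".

For each candidate, compare predicted effects to what was observed:
(A) unbounded retry amplification — does not account for error rate up, GC pause time flat
(B) slow downstream dependency — does not account for error rate up
(C) runaway worker thread — connection count growing ✓; error rate up ✓; request latency up ✗; timeouts to downstream ✗; GC pause time flat ✓
(D) connection leak — connection count growing ✓; error rate up ✓; request latency up ✗; timeouts to downstream ✓; GC pause time flat ✓
(E) thread-pool exhaustion — connection count growing ✓; error rate up ✗; request latency up ✗; timeouts to downstream ✗; GC pause time flat ✗
(F) DNS resolution stall — connection count growing ✗; error rate up ✓; request latency up ✗; timeouts to downstream ✓; GC pause time flat ✗
No candidate is consistent with all observations.

none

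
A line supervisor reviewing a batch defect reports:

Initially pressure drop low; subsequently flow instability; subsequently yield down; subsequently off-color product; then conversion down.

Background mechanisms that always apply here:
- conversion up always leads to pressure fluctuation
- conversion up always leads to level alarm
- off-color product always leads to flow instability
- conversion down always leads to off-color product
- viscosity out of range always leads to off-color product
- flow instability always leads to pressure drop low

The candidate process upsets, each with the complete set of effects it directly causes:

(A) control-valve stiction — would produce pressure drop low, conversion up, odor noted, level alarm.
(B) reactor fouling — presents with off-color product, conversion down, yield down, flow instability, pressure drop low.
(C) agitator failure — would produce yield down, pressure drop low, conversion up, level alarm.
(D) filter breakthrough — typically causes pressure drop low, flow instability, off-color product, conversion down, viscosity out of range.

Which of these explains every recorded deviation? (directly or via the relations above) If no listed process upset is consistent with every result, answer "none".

Checking each candidate against the observations:
(A) control-valve stiction — pressure drop low ✓; flow instability ✗; yield down ✗; off-color product ✗; conversion down ✗
(B) reactor fouling — pressure drop low ✓; flow instability ✓; yield down ✓; off-color product ✓; conversion down ✓
(C) agitator failure — pressure drop low ✓; flow instability ✗; yield down ✓; off-color product ✗; conversion down ✗
(D) filter breakthrough — does not account for yield down
(B) is the only candidate with no mismatches.

B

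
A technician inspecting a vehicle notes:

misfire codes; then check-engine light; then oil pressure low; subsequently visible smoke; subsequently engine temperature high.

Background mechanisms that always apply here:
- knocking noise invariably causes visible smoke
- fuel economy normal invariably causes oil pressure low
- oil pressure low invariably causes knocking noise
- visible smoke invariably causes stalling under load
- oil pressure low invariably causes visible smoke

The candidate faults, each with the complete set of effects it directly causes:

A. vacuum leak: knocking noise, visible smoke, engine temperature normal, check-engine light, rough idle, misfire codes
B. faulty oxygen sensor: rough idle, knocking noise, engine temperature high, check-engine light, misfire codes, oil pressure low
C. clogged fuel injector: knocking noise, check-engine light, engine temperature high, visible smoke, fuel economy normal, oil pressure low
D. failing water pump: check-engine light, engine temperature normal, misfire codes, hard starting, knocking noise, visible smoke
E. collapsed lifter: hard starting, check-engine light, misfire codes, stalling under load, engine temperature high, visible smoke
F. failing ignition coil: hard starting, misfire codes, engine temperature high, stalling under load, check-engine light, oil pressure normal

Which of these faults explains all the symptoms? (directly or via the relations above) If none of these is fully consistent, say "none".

Per-candidate check:
(A) vacuum leak — misfire codes match; check-engine light match; oil pressure low miss; visible smoke match; engine temperature high miss
(B) faulty oxygen sensor — misfire codes match; check-engine light match; oil pressure low match; visible smoke match (via oil pressure low → visible smoke); engine temperature high match
(C) clogged fuel injector — misfire codes miss; check-engine light match; oil pressure low match; visible smoke match; engine temperature high match
(D) failing water pump — fails on oil pressure low, engine temperature high (predicts engine temperature normal, not engine temperature high)
(E) collapsed lifter — misfire codes match; check-engine light match; oil pressure low miss; visible smoke match; engine temperature high match
(F) failing ignition coil — fails on oil pressure low, visible smoke (predicts oil pressure normal, not oil pressure low)
(B) is the only candidate with no mismatches.

B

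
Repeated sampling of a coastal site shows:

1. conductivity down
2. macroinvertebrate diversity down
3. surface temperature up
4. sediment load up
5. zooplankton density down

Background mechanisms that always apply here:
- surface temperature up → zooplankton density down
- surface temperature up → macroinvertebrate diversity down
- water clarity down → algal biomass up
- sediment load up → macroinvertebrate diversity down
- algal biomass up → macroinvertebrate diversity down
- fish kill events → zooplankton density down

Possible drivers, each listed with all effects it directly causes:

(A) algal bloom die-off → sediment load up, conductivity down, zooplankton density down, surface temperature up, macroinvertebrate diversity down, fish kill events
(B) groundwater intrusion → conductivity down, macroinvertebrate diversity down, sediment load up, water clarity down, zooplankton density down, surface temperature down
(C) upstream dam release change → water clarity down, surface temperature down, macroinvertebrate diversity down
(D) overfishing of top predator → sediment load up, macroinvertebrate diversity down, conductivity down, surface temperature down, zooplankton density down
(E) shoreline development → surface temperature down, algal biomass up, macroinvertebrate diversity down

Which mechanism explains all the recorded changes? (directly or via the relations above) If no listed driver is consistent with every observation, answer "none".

A

Per-candidate check:
(A) algal bloom die-off — conductivity down ✓; macroinvertebrate diversity down ✓; surface temperature up ✓; sediment load up ✓; zooplankton density down ✓
(B) groundwater intrusion — fails on surface temperature up (predicts surface temperature down, not surface temperature up)
(C) upstream dam release change — conductivity down ✗; macroinvertebrate diversity down ✓; surface temperature up ✗; sediment load up ✗; zooplankton density down ✗
(D) overfishing of top predator — fails on surface temperature up (predicts surface temperature down, not surface temperature up)
(E) shoreline development — conductivity down ✗; macroinvertebrate diversity down ✓; surface temperature up ✗; sediment load up ✗; zooplankton density down ✗
(A) is the only candidate with no mismatches.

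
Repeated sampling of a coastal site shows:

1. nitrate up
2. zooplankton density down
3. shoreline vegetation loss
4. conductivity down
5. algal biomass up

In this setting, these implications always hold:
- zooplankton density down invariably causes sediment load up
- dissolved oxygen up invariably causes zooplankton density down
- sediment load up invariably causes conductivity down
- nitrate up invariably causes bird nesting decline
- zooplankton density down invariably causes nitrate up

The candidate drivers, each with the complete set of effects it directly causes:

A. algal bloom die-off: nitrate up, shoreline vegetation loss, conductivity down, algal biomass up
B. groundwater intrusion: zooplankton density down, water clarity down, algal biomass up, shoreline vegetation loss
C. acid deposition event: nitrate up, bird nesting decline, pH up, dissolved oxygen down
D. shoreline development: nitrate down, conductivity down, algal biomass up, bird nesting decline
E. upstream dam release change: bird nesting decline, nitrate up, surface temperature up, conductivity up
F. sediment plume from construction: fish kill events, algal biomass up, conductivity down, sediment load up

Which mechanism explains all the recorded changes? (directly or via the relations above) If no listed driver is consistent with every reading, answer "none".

Per-candidate check:
(A) algal bloom die-off — nitrate up match; zooplankton density down miss; shoreline vegetation loss match; conductivity down match; algal biomass up match
(B) groundwater intrusion — nitrate up match (through zooplankton density down → nitrate up); zooplankton density down match; shoreline vegetation loss match; conductivity down match (through zooplankton density down → sediment load up → conductivity down); algal biomass up match
(C) acid deposition event — nitrate up match; zooplankton density down miss; shoreline vegetation loss miss; conductivity down miss; algal biomass up miss
(D) shoreline development — nitrate up miss; zooplankton density down miss; shoreline vegetation loss miss; conductivity down match; algal biomass up match
(E) upstream dam release change — nitrate up match; zooplankton density down miss; shoreline vegetation loss miss; conductivity down miss; algal biomass up miss
(F) sediment plume from construction — nitrate up miss; zooplankton density down miss; shoreline vegetation loss miss; conductivity down match; algal biomass up match
Only (B) is consistent with every observation.

B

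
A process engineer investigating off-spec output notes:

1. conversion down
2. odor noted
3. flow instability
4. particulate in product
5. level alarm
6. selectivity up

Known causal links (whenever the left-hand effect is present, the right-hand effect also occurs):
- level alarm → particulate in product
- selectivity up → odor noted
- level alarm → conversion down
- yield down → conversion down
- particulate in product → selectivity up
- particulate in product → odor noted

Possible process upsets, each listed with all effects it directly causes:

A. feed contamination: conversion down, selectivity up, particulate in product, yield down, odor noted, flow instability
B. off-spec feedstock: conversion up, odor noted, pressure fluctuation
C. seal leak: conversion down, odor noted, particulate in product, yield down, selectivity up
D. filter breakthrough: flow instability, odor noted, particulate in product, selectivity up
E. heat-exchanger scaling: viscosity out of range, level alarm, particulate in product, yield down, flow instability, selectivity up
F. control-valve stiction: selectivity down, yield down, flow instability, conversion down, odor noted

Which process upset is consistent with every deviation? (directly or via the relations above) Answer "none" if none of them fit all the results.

Checking each candidate against the observations:
(A) feed contamination — conversion down ✓; odor noted ✓; flow instability ✓; particulate in product ✓; level alarm ✗; selectivity up ✓
(B) off-spec feedstock — conversion down ✗; odor noted ✓; flow instability ✗; particulate in product ✗; level alarm ✗; selectivity up ✗
(C) seal leak — conversion down ✓; odor noted ✓; flow instability ✗; particulate in product ✓; level alarm ✗; selectivity up ✓
(D) filter breakthrough — conversion down ✗; odor noted ✓; flow instability ✓; particulate in product ✓; level alarm ✗; selectivity up ✓
(E) heat-exchanger scaling — conversion down ✓ (through level alarm → conversion down); odor noted ✓ (through particulate in product → odor noted); flow instability ✓; particulate in product ✓; level alarm ✓; selectivity up ✓
(F) control-valve stiction — fails on particulate in product, level alarm, selectivity up (predicts selectivity down, not selectivity up)
Only (E) is consistent with every observation.

E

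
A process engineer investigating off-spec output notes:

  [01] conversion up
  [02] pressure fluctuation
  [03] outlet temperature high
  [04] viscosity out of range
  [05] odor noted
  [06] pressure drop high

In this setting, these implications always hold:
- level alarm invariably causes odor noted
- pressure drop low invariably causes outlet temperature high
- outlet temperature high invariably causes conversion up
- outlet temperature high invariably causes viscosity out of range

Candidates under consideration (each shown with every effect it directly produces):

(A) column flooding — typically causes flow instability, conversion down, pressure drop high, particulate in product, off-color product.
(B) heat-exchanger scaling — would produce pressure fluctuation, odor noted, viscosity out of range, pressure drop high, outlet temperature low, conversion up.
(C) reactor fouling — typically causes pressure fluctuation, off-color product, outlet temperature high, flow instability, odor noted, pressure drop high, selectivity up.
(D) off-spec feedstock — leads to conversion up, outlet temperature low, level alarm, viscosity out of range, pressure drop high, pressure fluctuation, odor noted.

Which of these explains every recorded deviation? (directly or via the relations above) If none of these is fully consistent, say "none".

Testing each hypothesis:
(A) column flooding — conversion up ✗; pressure fluctuation ✗; outlet temperature high ✗; viscosity out of range ✗; odor noted ✗; pressure drop high ✓
(B) heat-exchanger scaling — fails on outlet temperature high (predicts outlet temperature low, not outlet temperature high)
(C) reactor fouling — accounts for every observation (conversion up through outlet temperature high → conversion up)
(D) off-spec feedstock — fails on outlet temperature high (predicts outlet temperature low, not outlet temperature high)
Only (C) is consistent with every observation.

C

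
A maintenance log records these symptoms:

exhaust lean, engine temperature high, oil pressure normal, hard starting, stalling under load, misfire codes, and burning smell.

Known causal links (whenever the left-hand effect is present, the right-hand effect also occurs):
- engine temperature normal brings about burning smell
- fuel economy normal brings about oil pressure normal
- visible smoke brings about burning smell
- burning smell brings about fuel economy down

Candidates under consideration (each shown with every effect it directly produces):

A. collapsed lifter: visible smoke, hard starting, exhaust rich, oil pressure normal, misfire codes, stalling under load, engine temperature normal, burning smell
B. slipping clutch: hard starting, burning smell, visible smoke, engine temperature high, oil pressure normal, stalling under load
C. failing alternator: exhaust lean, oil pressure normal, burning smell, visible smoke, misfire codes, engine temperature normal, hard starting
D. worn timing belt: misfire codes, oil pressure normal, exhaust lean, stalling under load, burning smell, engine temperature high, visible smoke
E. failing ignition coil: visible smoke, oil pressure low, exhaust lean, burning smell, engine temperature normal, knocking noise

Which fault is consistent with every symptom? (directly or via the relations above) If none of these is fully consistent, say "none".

none

For each candidate, compare predicted effects to what was observed:
(A) collapsed lifter — fails on exhaust lean, engine temperature high (predicts exhaust rich, not exhaust lean; predicts engine temperature normal, not engine temperature high)
(B) slipping clutch — does not account for exhaust lean, misfire codes
(C) failing alternator — exhaust lean yes; engine temperature high NO; oil pressure normal yes; hard starting yes; stalling under load NO; misfire codes yes; burning smell yes
(D) worn timing belt — does not account for hard starting
(E) failing ignition coil — exhaust lean yes; engine temperature high NO; oil pressure normal NO; hard starting NO; stalling under load NO; misfire codes NO; burning smell yes
None of the listed candidates fits everything.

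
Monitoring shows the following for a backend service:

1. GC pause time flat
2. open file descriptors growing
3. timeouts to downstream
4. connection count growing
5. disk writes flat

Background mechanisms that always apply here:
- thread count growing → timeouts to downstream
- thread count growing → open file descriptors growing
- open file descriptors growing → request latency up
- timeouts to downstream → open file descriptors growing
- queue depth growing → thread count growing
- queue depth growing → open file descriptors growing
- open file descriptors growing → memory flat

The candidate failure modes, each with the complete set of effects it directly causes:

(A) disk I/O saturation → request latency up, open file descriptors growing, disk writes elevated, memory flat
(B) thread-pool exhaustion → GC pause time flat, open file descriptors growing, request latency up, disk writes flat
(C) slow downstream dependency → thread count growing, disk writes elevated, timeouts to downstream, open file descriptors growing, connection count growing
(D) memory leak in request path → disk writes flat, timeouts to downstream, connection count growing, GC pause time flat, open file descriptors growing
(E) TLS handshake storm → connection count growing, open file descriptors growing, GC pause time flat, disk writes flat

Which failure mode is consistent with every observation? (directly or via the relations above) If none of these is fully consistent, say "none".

For each candidate, compare predicted effects to what was observed:
(A) disk I/O saturation — GC pause time flat -; open file descriptors growing +; timeouts to downstream -; connection count growing -; disk writes flat -
(B) thread-pool exhaustion — does not account for timeouts to downstream, connection count growing
(C) slow downstream dependency — GC pause time flat -; open file descriptors growing +; timeouts to downstream +; connection count growing +; disk writes flat -
(D) memory leak in request path — GC pause time flat +; open file descriptors growing +; timeouts to downstream +; connection count growing +; disk writes flat +
(E) TLS handshake storm — does not account for timeouts to downstream
(D) is the only candidate with no mismatches.

D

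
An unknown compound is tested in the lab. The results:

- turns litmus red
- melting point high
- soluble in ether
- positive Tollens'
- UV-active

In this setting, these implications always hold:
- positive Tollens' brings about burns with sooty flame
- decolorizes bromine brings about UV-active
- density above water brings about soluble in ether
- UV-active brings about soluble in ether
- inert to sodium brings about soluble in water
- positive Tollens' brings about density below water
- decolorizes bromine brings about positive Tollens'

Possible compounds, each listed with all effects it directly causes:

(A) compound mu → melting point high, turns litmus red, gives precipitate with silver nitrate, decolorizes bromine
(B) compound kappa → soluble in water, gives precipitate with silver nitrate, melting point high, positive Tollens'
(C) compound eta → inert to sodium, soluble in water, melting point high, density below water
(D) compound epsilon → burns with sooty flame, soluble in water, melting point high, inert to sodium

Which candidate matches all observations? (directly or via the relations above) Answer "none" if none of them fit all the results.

For each candidate, compare predicted effects to what was observed:
(A) compound mu — turns litmus red match; melting point high match; soluble in ether match (by decolorizes bromine → UV-active → soluble in ether); positive Tollens' match (by decolorizes bromine → positive Tollens'); UV-active match (by decolorizes bromine → UV-active)
(B) compound kappa — turns litmus red miss; melting point high match; soluble in ether miss; positive Tollens' match; UV-active miss
(C) compound eta — does not account for turns litmus red, soluble in ether, positive Tollens', UV-active
(D) compound epsilon — turns litmus red miss; melting point high match; soluble in ether miss; positive Tollens' miss; UV-active miss
(A) alone accounts for all the evidence.

A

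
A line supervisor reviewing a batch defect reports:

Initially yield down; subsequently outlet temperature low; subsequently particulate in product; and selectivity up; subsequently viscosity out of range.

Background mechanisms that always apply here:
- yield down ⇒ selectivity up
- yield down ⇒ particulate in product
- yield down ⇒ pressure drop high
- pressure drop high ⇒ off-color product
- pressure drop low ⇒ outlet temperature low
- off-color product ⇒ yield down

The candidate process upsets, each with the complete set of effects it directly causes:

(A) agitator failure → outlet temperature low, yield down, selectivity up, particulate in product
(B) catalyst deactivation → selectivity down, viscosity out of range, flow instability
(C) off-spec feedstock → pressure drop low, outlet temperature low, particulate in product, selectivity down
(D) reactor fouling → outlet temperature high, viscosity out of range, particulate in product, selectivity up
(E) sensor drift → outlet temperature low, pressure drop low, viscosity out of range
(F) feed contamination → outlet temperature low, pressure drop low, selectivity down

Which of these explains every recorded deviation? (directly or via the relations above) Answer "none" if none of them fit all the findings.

none

Testing each hypothesis:
(A) agitator failure — does not account for viscosity out of range
(B) catalyst deactivation — yield down ✗; outlet temperature low ✗; particulate in product ✗; selectivity up ✗; viscosity out of range ✓
(C) off-spec feedstock — fails on yield down, selectivity up, viscosity out of range (predicts selectivity down, not selectivity up)
(D) reactor fouling — fails on yield down, outlet temperature low (predicts outlet temperature high, not outlet temperature low)
(E) sensor drift — does not account for yield down, particulate in product, selectivity up
(F) feed contamination — fails on yield down, particulate in product, selectivity up, viscosity out of range (predicts selectivity down, not selectivity up)
No candidate is consistent with all observations.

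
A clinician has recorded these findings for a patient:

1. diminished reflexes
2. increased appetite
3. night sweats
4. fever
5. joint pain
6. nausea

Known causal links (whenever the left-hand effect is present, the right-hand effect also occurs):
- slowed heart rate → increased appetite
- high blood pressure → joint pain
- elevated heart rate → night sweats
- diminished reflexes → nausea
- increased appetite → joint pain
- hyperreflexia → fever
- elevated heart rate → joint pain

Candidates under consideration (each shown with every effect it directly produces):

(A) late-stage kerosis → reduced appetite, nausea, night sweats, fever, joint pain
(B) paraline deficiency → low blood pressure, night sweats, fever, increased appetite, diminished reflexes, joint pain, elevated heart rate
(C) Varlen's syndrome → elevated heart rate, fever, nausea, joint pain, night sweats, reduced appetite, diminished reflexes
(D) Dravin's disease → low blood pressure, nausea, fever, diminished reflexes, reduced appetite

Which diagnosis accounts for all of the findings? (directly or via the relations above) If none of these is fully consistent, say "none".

B

Testing each hypothesis:
(A) late-stage kerosis — diminished reflexes -; increased appetite -; night sweats +; fever +; joint pain +; nausea +
(B) paraline deficiency — diminished reflexes +; increased appetite +; night sweats +; fever +; joint pain +; nausea + (via diminished reflexes → nausea)
(C) Varlen's syndrome — diminished reflexes +; increased appetite -; night sweats +; fever +; joint pain +; nausea +
(D) Dravin's disease — diminished reflexes +; increased appetite -; night sweats -; fever +; joint pain -; nausea +
(B) alone accounts for all the evidence.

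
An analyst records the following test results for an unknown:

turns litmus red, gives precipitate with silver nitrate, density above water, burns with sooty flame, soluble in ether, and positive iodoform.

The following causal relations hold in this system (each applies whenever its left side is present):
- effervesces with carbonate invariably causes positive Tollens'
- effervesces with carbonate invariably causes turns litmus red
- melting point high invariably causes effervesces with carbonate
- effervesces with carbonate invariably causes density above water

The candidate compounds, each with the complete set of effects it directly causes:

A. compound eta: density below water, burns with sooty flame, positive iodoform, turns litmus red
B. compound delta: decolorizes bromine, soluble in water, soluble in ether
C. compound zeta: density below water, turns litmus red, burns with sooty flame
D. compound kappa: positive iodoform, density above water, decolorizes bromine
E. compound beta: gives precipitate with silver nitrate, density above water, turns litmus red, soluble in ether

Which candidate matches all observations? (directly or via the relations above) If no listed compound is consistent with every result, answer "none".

none

For each candidate, compare predicted effects to what was observed:
(A) compound eta — fails on gives precipitate with silver nitrate, density above water, soluble in ether (predicts density below water, not density above water)
(B) compound delta — turns litmus red NO; gives precipitate with silver nitrate NO; density above water NO; burns with sooty flame NO; soluble in ether yes; positive iodoform NO
(C) compound zeta — turns litmus red yes; gives precipitate with silver nitrate NO; density above water NO; burns with sooty flame yes; soluble in ether NO; positive iodoform NO
(D) compound kappa — turns litmus red NO; gives precipitate with silver nitrate NO; density above water yes; burns with sooty flame NO; soluble in ether NO; positive iodoform yes
(E) compound beta — turns litmus red yes; gives precipitate with silver nitrate yes; density above water yes; burns with sooty flame NO; soluble in ether yes; positive iodoform NO
Every candidate fails on at least one observation.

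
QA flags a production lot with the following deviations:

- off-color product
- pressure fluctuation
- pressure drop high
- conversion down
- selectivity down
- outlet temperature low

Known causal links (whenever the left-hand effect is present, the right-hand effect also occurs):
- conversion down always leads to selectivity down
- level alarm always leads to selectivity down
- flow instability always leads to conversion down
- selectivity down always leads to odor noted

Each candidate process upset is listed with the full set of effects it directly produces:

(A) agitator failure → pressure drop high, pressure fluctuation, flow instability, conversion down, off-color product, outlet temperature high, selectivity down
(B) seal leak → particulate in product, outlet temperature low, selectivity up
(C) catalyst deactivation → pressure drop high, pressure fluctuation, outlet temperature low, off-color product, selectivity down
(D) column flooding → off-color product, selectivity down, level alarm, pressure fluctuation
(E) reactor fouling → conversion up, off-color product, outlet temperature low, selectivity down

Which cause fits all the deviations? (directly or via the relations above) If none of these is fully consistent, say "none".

Checking each candidate against the observations:
(A) agitator failure — off-color product yes; pressure fluctuation yes; pressure drop high yes; conversion down yes; selectivity down yes; outlet temperature low NO
(B) seal leak — off-color product NO; pressure fluctuation NO; pressure drop high NO; conversion down NO; selectivity down NO; outlet temperature low yes
(C) catalyst deactivation — does not account for conversion down
(D) column flooding — off-color product yes; pressure fluctuation yes; pressure drop high NO; conversion down NO; selectivity down yes; outlet temperature low NO
(E) reactor fouling — fails on pressure fluctuation, pressure drop high, conversion down (predicts conversion up, not conversion down)
None of the listed candidates fits everything.

none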